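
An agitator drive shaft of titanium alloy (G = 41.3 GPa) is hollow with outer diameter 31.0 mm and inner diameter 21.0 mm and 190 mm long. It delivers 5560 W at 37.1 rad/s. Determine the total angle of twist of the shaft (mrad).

ω = 37.1 rad/s, so T = P/ω = 5560 / 37.10 = 149.9 N·m.
J = π(d_o⁴ − d_i⁴)/32 = π(0.0310⁴ − 0.0210⁴)/32 = 7.157×10^-8 m⁴.
θ = T·L/(G·J) = 149.9 × 0.190 / (41.3×10⁹ × 7.157×10^-8) = 9.633×10^-3 rad.

9.63 mrad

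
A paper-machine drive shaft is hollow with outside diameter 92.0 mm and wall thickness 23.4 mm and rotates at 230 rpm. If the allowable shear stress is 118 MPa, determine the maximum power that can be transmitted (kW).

J = π(d_o⁴ − d_i⁴)/32 = π(0.0920⁴ − 0.0452⁴)/32 = 6.623×10^-6 m⁴.
T_max = τ_allow·J/r = 1.18×10^8 × 6.623×10^-6 / 0.0460 = 16990 N·m.
ω = 2π·230/60 = 24.09 rad/s, so P_max = T_max·ω = 4.092×10^5 W.

409 kW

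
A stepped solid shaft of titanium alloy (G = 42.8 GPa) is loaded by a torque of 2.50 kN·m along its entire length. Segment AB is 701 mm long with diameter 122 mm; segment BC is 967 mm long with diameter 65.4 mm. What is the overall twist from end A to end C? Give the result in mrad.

J_AB = π(0.122)⁴/32 = 2.17×10^-5 m⁴; J_BC = π(0.0654)⁴/32 = 1.80×10^-6 m⁴.
θ = (T/G)·Σ L_i/J_i = (2500/42.8×10⁹)·(0.701/2.17×10^-5 + 0.967/1.80×10^-6) = 0.03333 rad.

33.3 mrad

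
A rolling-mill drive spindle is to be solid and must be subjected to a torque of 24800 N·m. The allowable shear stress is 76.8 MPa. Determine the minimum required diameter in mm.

118 mm

For a solid shaft τ_max = 16T/(πd³), so d = (16T/(π τ_allow))^(1/3) = (16·24800/(π·7.68×10^7))^(1/3) = 0.1180 m.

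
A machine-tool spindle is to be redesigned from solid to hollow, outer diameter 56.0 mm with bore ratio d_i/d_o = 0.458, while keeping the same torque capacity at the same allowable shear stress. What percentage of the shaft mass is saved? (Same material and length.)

18.6 %

Equal τ_max and T ⇒ the solid shaft needs d_s³ = d_o³(1−k⁴), so d_s = 56.0·(1−0.458⁴)^(1/3) = 55.17 mm.
Area ratio A_h/A_s = d_o²(1−k²)/d_s² = (1−k²)/(1−k⁴)^(2/3) = 0.8143.
Mass saving = 1 − 0.8143 = 18.6 %.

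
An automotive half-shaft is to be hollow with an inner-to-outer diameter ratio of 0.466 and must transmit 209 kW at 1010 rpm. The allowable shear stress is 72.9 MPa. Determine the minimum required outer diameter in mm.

52.5 mm

ω = 2π·1010/60 = 105.8 rad/s, so T = P/ω = 209×10³ / 105.8 = 1976 N·m.
For a hollow shaft with d_i/d_o = 0.466: τ_max = 16T/(π d_o³ (1−k⁴)), so d_o = [16T/(π τ_allow (1−k⁴))]^(1/3) = [16·1976/(π·7.29×10^7·0.9528)]^(1/3) = 0.05252 m.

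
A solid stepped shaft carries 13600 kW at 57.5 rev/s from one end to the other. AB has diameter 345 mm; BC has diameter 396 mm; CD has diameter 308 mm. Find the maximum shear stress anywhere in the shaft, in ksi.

0.952 ksi

ω = 2π·57.5 = 361.3 rad/s, so T = P/ω = 13600×10³ / 361.3 = 37640 N·m.
Under the same torque, τ_max = 16T/(πd³) is largest where d is smallest — segment CD (d = 308 mm).
τ_max = 16·37640/(π·(0.308)³) = 6.562×10^6 Pa.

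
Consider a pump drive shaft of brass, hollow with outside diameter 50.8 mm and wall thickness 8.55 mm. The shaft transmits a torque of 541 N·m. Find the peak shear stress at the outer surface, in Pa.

J = π(d_o⁴ − d_i⁴)/32 = π(0.0508⁴ − 0.0337⁴)/32 = 5.272×10^-7 m⁴.
τ_max = T·r/J = 541.0 × 0.0254 / 5.272×10^-7 = 2.607×10^7 Pa.

2.61e7 Pa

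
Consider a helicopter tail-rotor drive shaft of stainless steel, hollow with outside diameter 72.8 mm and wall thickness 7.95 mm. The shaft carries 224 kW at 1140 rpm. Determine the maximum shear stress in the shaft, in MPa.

39.5 MPa

ω = 2π·1140/60 = 119.4 rad/s, so T = P/ω = 224×10³ / 119.4 = 1876 N·m.
J = π(d_o⁴ − d_i⁴)/32 = π(0.0728⁴ − 0.0569⁴)/32 = 1.728×10^-6 m⁴.
τ_max = T·r/J = 1876 × 0.0364 / 1.728×10^-6 = 3.951×10^7 Pa.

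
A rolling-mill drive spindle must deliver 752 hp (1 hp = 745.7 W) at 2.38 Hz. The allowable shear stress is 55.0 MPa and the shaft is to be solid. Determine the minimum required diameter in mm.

151 mm

ω = 2π·2.38 = 14.95 rad/s, so T = P/ω = 752×745.7 / 14.95 = 37500 N·m.
For a solid shaft τ_max = 16T/(πd³), so d = (16T/(π τ_allow))^(1/3) = (16·37500/(π·5.50×10^7))^(1/3) = 0.1514 m.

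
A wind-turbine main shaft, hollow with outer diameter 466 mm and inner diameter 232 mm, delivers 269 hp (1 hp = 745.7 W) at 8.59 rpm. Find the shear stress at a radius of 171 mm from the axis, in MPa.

ω = 2π·8.59/60 = 0.8995 rad/s, so T = P/ω = 269×745.7 / 0.8995 = 223000 N·m.
J = π(d_o⁴ − d_i⁴)/32 = π(0.466⁴ − 0.232⁴)/32 = 4.345×10^-3 m⁴.
Shear stress varies linearly with radius: τ = T·r/J = 223000 × 0.171 / 4.345×10^-3 = 8.776×10^6 Pa.

8.78 MPa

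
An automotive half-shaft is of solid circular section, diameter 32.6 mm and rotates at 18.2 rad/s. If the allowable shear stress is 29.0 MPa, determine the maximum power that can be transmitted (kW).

J = πd⁴/32 = π(0.0326)⁴/32 = 1.109×10^-7 m⁴.
T_max = τ_allow·J/r = 2.90×10^7 × 1.109×10^-7 / 0.0163 = 197.3 N·m.
ω = 18.2 rad/s, so P_max = T_max·ω = 3590 W.

3.59 kW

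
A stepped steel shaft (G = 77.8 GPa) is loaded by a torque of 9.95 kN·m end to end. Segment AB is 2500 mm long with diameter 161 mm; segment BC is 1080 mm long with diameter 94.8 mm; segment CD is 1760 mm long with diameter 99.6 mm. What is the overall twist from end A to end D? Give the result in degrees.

J_AB = π(0.161)⁴/32 = 6.60×10^-5 m⁴; J_BC = π(0.0948)⁴/32 = 7.93×10^-6 m⁴; J_CD = π(0.0996)⁴/32 = 9.66×10^-6 m⁴.
θ = (T/G)·Σ L_i/J_i = (9950/77.8×10⁹)·(2.50/6.60×10^-5 + 1.08/7.93×10^-6 + 1.76/9.66×10^-6) = 0.04556 rad.

2.61°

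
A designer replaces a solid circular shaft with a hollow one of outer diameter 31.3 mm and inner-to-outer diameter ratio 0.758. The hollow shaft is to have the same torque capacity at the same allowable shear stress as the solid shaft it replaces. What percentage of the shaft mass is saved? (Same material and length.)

44.4 %

Equal τ_max and T ⇒ the solid shaft needs d_s³ = d_o³(1−k⁴), so d_s = 31.3·(1−0.758⁴)^(1/3) = 27.39 mm.
Area ratio A_h/A_s = d_o²(1−k²)/d_s² = (1−k²)/(1−k⁴)^(2/3) = 0.5557.
Mass saving = 1 − 0.5557 = 44.4 %.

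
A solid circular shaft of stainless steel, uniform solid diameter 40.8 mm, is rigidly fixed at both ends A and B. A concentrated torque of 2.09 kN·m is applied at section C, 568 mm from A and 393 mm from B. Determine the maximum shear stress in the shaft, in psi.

13400 psi

With uniform GJ and both ends fixed, compatibility θ_AC = θ_CB gives T_A·a = T_B·b, together with T_A + T_B = T₀.
T_A = T₀·b/(a+b) = 2090·393/961.0 = 854.7 N·m; T_B = 1235 N·m.
τ in each portion: τ_AC = 6.41×10^7 Pa, τ_CB = 9.26×10^7 Pa; maximum is in CB.
τ_max = T_CB·r/J = 1235·0.0204/2.72×10^-7 = 9.263×10^7 Pa.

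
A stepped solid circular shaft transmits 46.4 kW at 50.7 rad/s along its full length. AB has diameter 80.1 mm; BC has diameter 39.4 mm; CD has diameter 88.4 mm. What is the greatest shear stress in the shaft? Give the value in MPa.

76.2 MPa

ω = 50.7 rad/s, so T = P/ω = 46.4×10³ / 50.70 = 915.2 N·m.
Under the same torque, τ_max = 16T/(πd³) is largest where d is smallest — segment BC (d = 39.4 mm).
τ_max = 16·915.2/(π·(0.0394)³) = 7.621×10^7 Pa.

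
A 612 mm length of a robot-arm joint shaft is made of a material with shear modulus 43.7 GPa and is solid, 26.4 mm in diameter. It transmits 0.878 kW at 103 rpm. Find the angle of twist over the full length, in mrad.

23.9 mrad

ω = 2π·103/60 = 10.79 rad/s, so T = P/ω = 0.878×10³ / 10.79 = 81.40 N·m.
J = πd⁴/32 = π(0.0264)⁴/32 = 4.769×10^-8 m⁴.
θ = T·L/(G·J) = 81.40 × 0.612 / (43.7×10⁹ × 4.769×10^-8) = 0.02390 rad.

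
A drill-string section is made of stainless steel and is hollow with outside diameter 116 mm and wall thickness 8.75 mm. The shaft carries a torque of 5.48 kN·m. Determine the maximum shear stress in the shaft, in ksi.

J = π(d_o⁴ − d_i⁴)/32 = π(0.116⁴ − 0.0985⁴)/32 = 8.534×10^-6 m⁴.
τ_max = T·r/J = 5480 × 0.0580 / 8.534×10^-6 = 3.724×10^7 Pa.

5.40 ksi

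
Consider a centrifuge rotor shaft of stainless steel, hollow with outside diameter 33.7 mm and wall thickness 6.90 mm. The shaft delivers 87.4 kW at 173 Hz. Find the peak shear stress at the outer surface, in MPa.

12.2 MPa

ω = 2π·173 = 1087 rad/s, so T = P/ω = 87.4×10³ / 1087 = 80.41 N·m.
J = π(d_o⁴ − d_i⁴)/32 = π(0.0337⁴ − 0.0199⁴)/32 = 1.112×10^-7 m⁴.
τ_max = T·r/J = 80.41 × 0.0169 / 1.112×10^-7 = 1.218×10^7 Pa.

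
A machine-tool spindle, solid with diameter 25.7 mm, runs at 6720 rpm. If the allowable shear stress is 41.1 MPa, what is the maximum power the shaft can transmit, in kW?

J = πd⁴/32 = π(0.0257)⁴/32 = 4.283×10^-8 m⁴.
T_max = τ_allow·J/r = 4.11×10^7 × 4.283×10^-8 / 0.0129 = 137.0 N·m.
ω = 2π·6720/60 = 703.7 rad/s, so P_max = T_max·ω = 9.640×10^4 W.

96.4 kW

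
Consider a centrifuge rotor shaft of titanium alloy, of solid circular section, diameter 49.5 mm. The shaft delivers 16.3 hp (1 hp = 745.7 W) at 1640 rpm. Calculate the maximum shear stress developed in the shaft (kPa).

2970 kPa

ω = 2π·1640/60 = 171.7 rad/s, so T = P/ω = 16.3×745.7 / 171.7 = 70.77 N·m.
J = πd⁴/32 = π(0.0495)⁴/32 = 5.894×10^-7 m⁴.
τ_max = T·r/J = 70.77 × 0.0248 / 5.894×10^-7 = 2.972×10^6 Pa.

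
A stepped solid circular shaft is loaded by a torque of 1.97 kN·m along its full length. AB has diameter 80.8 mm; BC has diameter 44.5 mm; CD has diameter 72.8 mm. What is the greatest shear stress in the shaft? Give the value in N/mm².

114 N/mm²

Under the same torque, τ_max = 16T/(πd³) is largest where d is smallest — segment BC (d = 44.5 mm).
τ_max = 16·1970/(π·(0.0445)³) = 1.139×10^8 Pa.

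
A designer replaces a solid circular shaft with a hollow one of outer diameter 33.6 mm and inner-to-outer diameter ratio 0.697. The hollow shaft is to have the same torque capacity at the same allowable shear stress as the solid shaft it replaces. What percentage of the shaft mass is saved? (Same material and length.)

38.5 %

Equal τ_max and T ⇒ the solid shaft needs d_s³ = d_o³(1−k⁴), so d_s = 33.6·(1−0.697⁴)^(1/3) = 30.72 mm.
Area ratio A_h/A_s = d_o²(1−k²)/d_s² = (1−k²)/(1−k⁴)^(2/3) = 0.6153.
Mass saving = 1 − 0.6153 = 38.5 %.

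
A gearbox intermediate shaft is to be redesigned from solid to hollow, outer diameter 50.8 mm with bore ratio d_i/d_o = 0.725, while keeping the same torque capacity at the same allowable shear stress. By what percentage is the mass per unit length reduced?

41.2 %

Equal τ_max and T ⇒ the solid shaft needs d_s³ = d_o³(1−k⁴), so d_s = 50.8·(1−0.725⁴)^(1/3) = 45.61 mm.
Area ratio A_h/A_s = d_o²(1−k²)/d_s² = (1−k²)/(1−k⁴)^(2/3) = 0.5885.
Mass saving = 1 − 0.5885 = 41.2 %.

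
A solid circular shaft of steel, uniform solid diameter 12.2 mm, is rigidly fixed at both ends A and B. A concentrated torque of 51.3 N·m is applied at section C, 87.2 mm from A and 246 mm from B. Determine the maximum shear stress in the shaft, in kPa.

With uniform GJ and both ends fixed, compatibility θ_AC = θ_CB gives T_A·a = T_B·b, together with T_A + T_B = T₀.
T_A = T₀·b/(a+b) = 51.30·246/333.2 = 37.87 N·m; T_B = 13.43 N·m.
τ in each portion: τ_AC = 1.06×10^8 Pa, τ_CB = 3.77×10^7 Pa; maximum is in AC.
τ_max = T_AC·r/J = 37.87·0.00610/2.17×10^-9 = 1.062×10^8 Pa.

106000 kPa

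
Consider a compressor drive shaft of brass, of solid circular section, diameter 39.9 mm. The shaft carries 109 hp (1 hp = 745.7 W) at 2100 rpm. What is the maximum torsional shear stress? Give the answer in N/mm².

29.6 N/mm²

ω = 2π·2100/60 = 219.9 rad/s, so T = P/ω = 109×745.7 / 219.9 = 369.6 N·m.
J = πd⁴/32 = π(0.0399)⁴/32 = 2.488×10^-7 m⁴.
τ_max = T·r/J = 369.6 × 0.0199 / 2.488×10^-7 = 2.963×10^7 Pa.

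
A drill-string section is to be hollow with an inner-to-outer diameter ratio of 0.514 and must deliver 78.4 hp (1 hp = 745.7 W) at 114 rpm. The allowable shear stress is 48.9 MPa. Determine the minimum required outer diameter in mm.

ω = 2π·114/60 = 11.94 rad/s, so T = P/ω = 78.4×745.7 / 11.94 = 4897 N·m.
For a hollow shaft with d_i/d_o = 0.514: τ_max = 16T/(π d_o³ (1−k⁴)), so d_o = [16T/(π τ_allow (1−k⁴))]^(1/3) = [16·4897/(π·4.89×10^7·0.9302)]^(1/3) = 0.08185 m.

81.8 mm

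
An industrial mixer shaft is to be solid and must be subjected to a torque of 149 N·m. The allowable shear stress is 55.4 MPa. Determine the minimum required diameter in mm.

For a solid shaft τ_max = 16T/(πd³), so d = (16T/(π τ_allow))^(1/3) = (16·149.0/(π·5.54×10^7))^(1/3) = 0.02393 m.

23.9 mm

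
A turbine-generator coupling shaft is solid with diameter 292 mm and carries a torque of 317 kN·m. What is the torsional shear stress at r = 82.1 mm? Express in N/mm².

36.5 N/mm²

J = πd⁴/32 = π(0.292)⁴/32 = 7.137×10^-4 m⁴.
Shear stress varies linearly with radius: τ = T·r/J = 317000 × 0.0821 / 7.137×10^-4 = 3.646×10^7 Pa.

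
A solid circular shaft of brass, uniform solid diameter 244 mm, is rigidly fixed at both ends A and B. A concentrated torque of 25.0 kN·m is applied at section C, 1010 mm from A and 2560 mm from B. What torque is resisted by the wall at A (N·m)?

With uniform GJ and both ends fixed, compatibility θ_AC = θ_CB gives T_A·a = T_B·b, together with T_A + T_B = T₀.
T_A = T₀·b/(a+b) = 25000·2560/3570 = 17930 N·m; T_B = 7073 N·m.

17900 N·m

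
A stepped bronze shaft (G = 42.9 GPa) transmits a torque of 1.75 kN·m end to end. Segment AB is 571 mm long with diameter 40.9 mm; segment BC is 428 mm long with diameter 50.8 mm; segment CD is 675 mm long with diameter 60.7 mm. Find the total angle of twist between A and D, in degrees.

J_AB = π(0.0409)⁴/32 = 2.75×10^-7 m⁴; J_BC = π(0.0508)⁴/32 = 6.54×10^-7 m⁴; J_CD = π(0.0607)⁴/32 = 1.33×10^-6 m⁴.
θ = (T/G)·Σ L_i/J_i = (1750/42.9×10⁹)·(0.571/2.75×10^-7 + 0.428/6.54×10^-7 + 0.675/1.33×10^-6) = 0.1321 rad.

7.57°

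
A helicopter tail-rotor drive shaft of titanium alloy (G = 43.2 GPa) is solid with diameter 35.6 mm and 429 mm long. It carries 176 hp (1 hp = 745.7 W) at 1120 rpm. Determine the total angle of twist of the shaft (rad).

ω = 2π·1120/60 = 117.3 rad/s, so T = P/ω = 176×745.7 / 117.3 = 1119 N·m.
J = πd⁴/32 = π(0.0356)⁴/32 = 1.577×10^-7 m⁴.
θ = T·L/(G·J) = 1119 × 0.429 / (43.2×10⁹ × 1.577×10^-7) = 0.07047 rad.

0.0705 rad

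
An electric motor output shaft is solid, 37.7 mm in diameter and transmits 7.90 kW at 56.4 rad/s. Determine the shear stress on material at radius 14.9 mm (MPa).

ω = 56.4 rad/s, so T = P/ω = 7.90×10³ / 56.40 = 140.1 N·m.
J = πd⁴/32 = π(0.0377)⁴/32 = 1.983×10^-7 m⁴.
Shear stress varies linearly with radius: τ = T·r/J = 140.1 × 0.0149 / 1.983×10^-7 = 1.052×10^7 Pa.

10.5 MPa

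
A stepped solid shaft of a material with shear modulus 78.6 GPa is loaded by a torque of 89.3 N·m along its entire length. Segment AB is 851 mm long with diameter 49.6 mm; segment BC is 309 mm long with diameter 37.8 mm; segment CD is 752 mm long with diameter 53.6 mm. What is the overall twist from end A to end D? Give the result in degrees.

J_AB = π(0.0496)⁴/32 = 5.94×10^-7 m⁴; J_BC = π(0.0378)⁴/32 = 2.00×10^-7 m⁴; J_CD = π(0.0536)⁴/32 = 8.10×10^-7 m⁴.
θ = (T/G)·Σ L_i/J_i = (89.30/78.6×10⁹)·(0.851/5.94×10^-7 + 0.309/2.00×10^-7 + 0.752/8.10×10^-7) = 4.433×10^-3 rad.

0.254°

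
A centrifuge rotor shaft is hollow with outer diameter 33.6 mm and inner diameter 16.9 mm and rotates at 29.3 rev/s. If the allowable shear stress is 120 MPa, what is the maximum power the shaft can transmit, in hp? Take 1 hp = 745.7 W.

207 hp

J = π(d_o⁴ − d_i⁴)/32 = π(0.0336⁴ − 0.0169⁴)/32 = 1.171×10^-7 m⁴.
T_max = τ_allow·J/r = 1.20×10^8 × 1.171×10^-7 / 0.0168 = 836.6 N·m.
ω = 2π·29.3 = 184.1 rad/s, so P_max = T_max·ω = 1.540×10^5 W.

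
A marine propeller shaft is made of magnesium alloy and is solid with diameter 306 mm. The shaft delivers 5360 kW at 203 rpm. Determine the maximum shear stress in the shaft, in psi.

6500 psi

ω = 2π·203/60 = 21.26 rad/s, so T = P/ω = 5360×10³ / 21.26 = 252100 N·m.
J = πd⁴/32 = π(0.306)⁴/32 = 8.608×10^-4 m⁴.
τ_max = T·r/J = 252100 × 0.153 / 8.608×10^-4 = 4.482×10^7 Pa.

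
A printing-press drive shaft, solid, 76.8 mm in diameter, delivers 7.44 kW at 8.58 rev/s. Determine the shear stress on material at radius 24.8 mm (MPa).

1.00 MPa

ω = 2π·8.58 = 53.91 rad/s, so T = P/ω = 7.44×10³ / 53.91 = 138.0 N·m.
J = πd⁴/32 = π(0.0768)⁴/32 = 3.415×10^-6 m⁴.
Shear stress varies linearly with radius: τ = T·r/J = 138.0 × 0.0248 / 3.415×10^-6 = 1.002×10^6 Pa.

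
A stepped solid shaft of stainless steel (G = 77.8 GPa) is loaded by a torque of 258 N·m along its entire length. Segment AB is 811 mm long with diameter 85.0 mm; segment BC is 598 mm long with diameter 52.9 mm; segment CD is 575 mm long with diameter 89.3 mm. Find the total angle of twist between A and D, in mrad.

3.41 mrad

J_AB = π(0.0850)⁴/32 = 5.12×10^-6 m⁴; J_BC = π(0.0529)⁴/32 = 7.69×10^-7 m⁴; J_CD = π(0.0893)⁴/32 = 6.24×10^-6 m⁴.
θ = (T/G)·Σ L_i/J_i = (258.0/77.8×10⁹)·(0.811/5.12×10^-6 + 0.598/7.69×10^-7 + 0.575/6.24×10^-6) = 3.410×10^-3 rad.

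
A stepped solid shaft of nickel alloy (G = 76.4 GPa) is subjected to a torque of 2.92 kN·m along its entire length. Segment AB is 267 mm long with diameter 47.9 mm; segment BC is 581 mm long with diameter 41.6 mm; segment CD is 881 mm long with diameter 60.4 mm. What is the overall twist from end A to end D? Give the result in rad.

J_AB = π(0.0479)⁴/32 = 5.17×10^-7 m⁴; J_BC = π(0.0416)⁴/32 = 2.94×10^-7 m⁴; J_CD = π(0.0604)⁴/32 = 1.31×10^-6 m⁴.
θ = (T/G)·Σ L_i/J_i = (2920/76.4×10⁹)·(0.267/5.17×10^-7 + 0.581/2.94×10^-7 + 0.881/1.31×10^-6) = 0.1210 rad.

0.121 rad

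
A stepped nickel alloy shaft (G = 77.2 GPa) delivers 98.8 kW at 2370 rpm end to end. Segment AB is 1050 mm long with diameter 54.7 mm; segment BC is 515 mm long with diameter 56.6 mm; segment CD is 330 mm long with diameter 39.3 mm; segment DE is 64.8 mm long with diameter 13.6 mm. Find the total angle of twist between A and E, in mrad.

116 mrad

ω = 2π·2370/60 = 248.2 rad/s, so T = P/ω = 98.8×10³ / 248.2 = 398.1 N·m.
J_AB = π(0.0547)⁴/32 = 8.79×10^-7 m⁴; J_BC = π(0.0566)⁴/32 = 1.01×10^-6 m⁴; J_CD = π(0.0393)⁴/32 = 2.34×10^-7 m⁴; J_DE = π(0.0136)⁴/32 = 3.36×10^-9 m⁴.
θ = (T/G)·Σ L_i/J_i = (398.1/77.2×10⁹)·(1.05/8.79×10^-7 + 0.515/1.01×10^-6 + 0.330/2.34×10^-7 + 0.0648/3.36×10^-9) = 0.1156 rad.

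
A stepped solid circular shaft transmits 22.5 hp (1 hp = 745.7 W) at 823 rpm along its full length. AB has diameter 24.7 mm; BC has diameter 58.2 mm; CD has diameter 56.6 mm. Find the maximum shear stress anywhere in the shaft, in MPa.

65.8 MPa

ω = 2π·823/60 = 86.18 rad/s, so T = P/ω = 22.5×745.7 / 86.18 = 194.7 N·m.
Under the same torque, τ_max = 16T/(πd³) is largest where d is smallest — segment AB (d = 24.7 mm).
τ_max = 16·194.7/(π·(0.0247)³) = 6.580×10^7 Pa.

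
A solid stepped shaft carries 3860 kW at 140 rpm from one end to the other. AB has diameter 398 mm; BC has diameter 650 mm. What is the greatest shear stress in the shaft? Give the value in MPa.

ω = 2π·140/60 = 14.66 rad/s, so T = P/ω = 3860×10³ / 14.66 = 263300 N·m.
Under the same torque, τ_max = 16T/(πd³) is largest where d is smallest — segment AB (d = 398 mm).
τ_max = 16·263300/(π·(0.398)³) = 2.127×10^7 Pa.

21.3 MPa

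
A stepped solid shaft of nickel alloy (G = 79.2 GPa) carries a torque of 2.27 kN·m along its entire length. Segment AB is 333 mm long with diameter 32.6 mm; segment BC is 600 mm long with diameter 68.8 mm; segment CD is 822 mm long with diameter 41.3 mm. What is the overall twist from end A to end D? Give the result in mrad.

176 mrad

J_AB = π(0.0326)⁴/32 = 1.11×10^-7 m⁴; J_BC = π(0.0688)⁴/32 = 2.20×10^-6 m⁴; J_CD = π(0.0413)⁴/32 = 2.86×10^-7 m⁴.
θ = (T/G)·Σ L_i/J_i = (2270/79.2×10⁹)·(0.333/1.11×10^-7 + 0.600/2.20×10^-6 + 0.822/2.86×10^-7) = 0.1764 rad.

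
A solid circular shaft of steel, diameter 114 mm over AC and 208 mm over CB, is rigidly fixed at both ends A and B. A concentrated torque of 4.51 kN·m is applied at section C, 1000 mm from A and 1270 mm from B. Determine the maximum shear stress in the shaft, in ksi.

0.332 ksi

Compatibility: T_A·a/J_AC = T_B·b/J_CB with T_A + T_B = T₀.
J_AC = 1.66×10^-5 m⁴, J_CB = 1.84×10^-4 m⁴, so T_A = T₀·(J_AC/a)/((J_AC/a)+(J_CB/b)) = 463.7 N·m, T_B = 4046 N·m.
τ in each portion: τ_AC = 1.59×10^6 Pa, τ_CB = 2.29×10^6 Pa; maximum is in CB.
τ_max = T_CB·r/J = 4046·0.104/1.84×10^-4 = 2.290×10^6 Pa.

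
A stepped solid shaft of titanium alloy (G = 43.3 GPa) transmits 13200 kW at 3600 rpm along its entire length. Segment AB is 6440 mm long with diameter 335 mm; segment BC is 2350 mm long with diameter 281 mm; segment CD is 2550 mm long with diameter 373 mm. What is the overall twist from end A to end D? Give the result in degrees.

0.481°

ω = 2π·3600/60 = 377.0 rad/s, so T = P/ω = 13200×10³ / 377.0 = 35010 N·m.
J_AB = π(0.335)⁴/32 = 1.24×10^-3 m⁴; J_BC = π(0.281)⁴/32 = 6.12×10^-4 m⁴; J_CD = π(0.373)⁴/32 = 1.90×10^-3 m⁴.
θ = (T/G)·Σ L_i/J_i = (35010/43.3×10⁹)·(6.44/1.24×10^-3 + 2.35/6.12×10^-4 + 2.55/1.90×10^-3) = 8.401×10^-3 rad.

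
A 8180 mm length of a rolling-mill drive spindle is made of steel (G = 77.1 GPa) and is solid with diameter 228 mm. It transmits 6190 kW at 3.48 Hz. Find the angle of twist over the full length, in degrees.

ω = 2π·3.48 = 21.87 rad/s, so T = P/ω = 6190×10³ / 21.87 = 283100 N·m.
J = πd⁴/32 = π(0.228)⁴/32 = 2.653×10^-4 m⁴.
θ = T·L/(G·J) = 283100 × 8.18 / (77.1×10⁹ × 2.653×10^-4) = 0.1132 rad.

6.49°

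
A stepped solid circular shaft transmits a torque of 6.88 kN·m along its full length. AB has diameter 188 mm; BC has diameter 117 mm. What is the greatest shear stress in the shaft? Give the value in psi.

3170 psi

Under the same torque, τ_max = 16T/(πd³) is largest where d is smallest — segment BC (d = 117 mm).
τ_max = 16·6880/(π·(0.117)³) = 2.188×10^7 Pa.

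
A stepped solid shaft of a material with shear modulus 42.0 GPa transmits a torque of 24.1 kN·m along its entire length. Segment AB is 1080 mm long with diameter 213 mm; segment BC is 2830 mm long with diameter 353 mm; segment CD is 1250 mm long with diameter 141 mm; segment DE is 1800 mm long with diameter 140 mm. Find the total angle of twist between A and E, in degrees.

2.86°

J_AB = π(0.213)⁴/32 = 2.02×10^-4 m⁴; J_BC = π(0.353)⁴/32 = 1.52×10^-3 m⁴; J_CD = π(0.141)⁴/32 = 3.88×10^-5 m⁴; J_DE = π(0.140)⁴/32 = 3.77×10^-5 m⁴.
θ = (T/G)·Σ L_i/J_i = (24100/42.0×10⁹)·(1.08/2.02×10^-4 + 2.83/1.52×10^-3 + 1.25/3.88×10^-5 + 1.80/3.77×10^-5) = 0.05000 rad.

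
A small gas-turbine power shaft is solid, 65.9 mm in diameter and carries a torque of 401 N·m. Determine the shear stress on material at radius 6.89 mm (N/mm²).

J = πd⁴/32 = π(0.0659)⁴/32 = 1.852×10^-6 m⁴.
Shear stress varies linearly with radius: τ = T·r/J = 401.0 × 0.00689 / 1.852×10^-6 = 1.492×10^6 Pa.

1.49 N/mm²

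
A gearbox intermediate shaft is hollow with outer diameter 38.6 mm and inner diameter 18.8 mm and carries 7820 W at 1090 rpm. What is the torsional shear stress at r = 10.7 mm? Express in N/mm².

ω = 2π·1090/60 = 114.1 rad/s, so T = P/ω = 7820 / 114.1 = 68.51 N·m.
J = π(d_o⁴ − d_i⁴)/32 = π(0.0386⁴ − 0.0188⁴)/32 = 2.057×10^-7 m⁴.
Shear stress varies linearly with radius: τ = T·r/J = 68.51 × 0.0107 / 2.057×10^-7 = 3.564×10^6 Pa.

3.56 N/mm²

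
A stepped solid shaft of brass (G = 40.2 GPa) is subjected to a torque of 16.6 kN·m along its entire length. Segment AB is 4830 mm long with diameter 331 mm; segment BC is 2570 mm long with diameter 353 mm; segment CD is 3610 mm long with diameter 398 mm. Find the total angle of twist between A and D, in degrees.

J_AB = π(0.331)⁴/32 = 1.18×10^-3 m⁴; J_BC = π(0.353)⁴/32 = 1.52×10^-3 m⁴; J_CD = π(0.398)⁴/32 = 2.46×10^-3 m⁴.
θ = (T/G)·Σ L_i/J_i = (16600/40.2×10⁹)·(4.83/1.18×10^-3 + 2.57/1.52×10^-3 + 3.61/2.46×10^-3) = 2.994×10^-3 rad.

0.172°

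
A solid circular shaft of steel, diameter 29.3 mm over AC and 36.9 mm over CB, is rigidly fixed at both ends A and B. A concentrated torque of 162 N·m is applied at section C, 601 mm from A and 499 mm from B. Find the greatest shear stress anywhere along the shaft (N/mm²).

Compatibility: T_A·a/J_AC = T_B·b/J_CB with T_A + T_B = T₀.
J_AC = 7.24×10^-8 m⁴, J_CB = 1.82×10^-7 m⁴, so T_A = T₀·(J_AC/a)/((J_AC/a)+(J_CB/b)) = 40.20 N·m, T_B = 121.8 N·m.
τ in each portion: τ_AC = 8.14×10^6 Pa, τ_CB = 1.23×10^7 Pa; maximum is in CB.
τ_max = T_CB·r/J = 121.8·0.0184/1.82×10^-7 = 1.235×10^7 Pa.

12.3 N/mm²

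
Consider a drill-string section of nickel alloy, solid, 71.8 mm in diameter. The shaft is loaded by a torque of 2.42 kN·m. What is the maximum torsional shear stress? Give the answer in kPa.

J = πd⁴/32 = π(0.0718)⁴/32 = 2.609×10^-6 m⁴.
τ_max = T·r/J = 2420 × 0.0359 / 2.609×10^-6 = 3.330×10^7 Pa.

33300 kPa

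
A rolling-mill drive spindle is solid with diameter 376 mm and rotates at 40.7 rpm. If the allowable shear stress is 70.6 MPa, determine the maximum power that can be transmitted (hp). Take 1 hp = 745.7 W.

J = πd⁴/32 = π(0.376)⁴/32 = 1.962×10^-3 m⁴.
T_max = τ_allow·J/r = 7.06×10^7 × 1.962×10^-3 / 0.188 = 736900 N·m.
ω = 2π·40.7/60 = 4.262 rad/s, so P_max = T_max·ω = 3.141×10^6 W.

4210 hp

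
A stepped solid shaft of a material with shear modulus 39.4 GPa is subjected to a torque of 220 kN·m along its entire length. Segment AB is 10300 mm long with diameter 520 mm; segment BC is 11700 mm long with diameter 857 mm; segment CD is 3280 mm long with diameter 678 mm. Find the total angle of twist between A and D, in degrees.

0.580°

J_AB = π(0.520)⁴/32 = 7.18×10^-3 m⁴; J_BC = π(0.857)⁴/32 = 0.0530 m⁴; J_CD = π(0.678)⁴/32 = 0.0207 m⁴.
θ = (T/G)·Σ L_i/J_i = (220000/39.4×10⁹)·(10.3/7.18×10^-3 + 11.7/0.0530 + 3.28/0.0207) = 0.01013 rad.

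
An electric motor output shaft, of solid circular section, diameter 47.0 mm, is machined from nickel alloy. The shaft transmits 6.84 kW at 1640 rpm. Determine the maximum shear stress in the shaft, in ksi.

ω = 2π·1640/60 = 171.7 rad/s, so T = P/ω = 6.84×10³ / 171.7 = 39.83 N·m.
J = πd⁴/32 = π(0.0470)⁴/32 = 4.791×10^-7 m⁴.
τ_max = T·r/J = 39.83 × 0.0235 / 4.791×10^-7 = 1.954×10^6 Pa.

0.283 ksi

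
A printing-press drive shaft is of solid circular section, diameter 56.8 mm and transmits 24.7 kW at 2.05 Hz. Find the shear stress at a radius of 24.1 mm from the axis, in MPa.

45.2 MPa

ω = 2π·2.05 = 12.88 rad/s, so T = P/ω = 24.7×10³ / 12.88 = 1918 N·m.
J = πd⁴/32 = π(0.0568)⁴/32 = 1.022×10^-6 m⁴.
Shear stress varies linearly with radius: τ = T·r/J = 1918 × 0.0241 / 1.022×10^-6 = 4.523×10^7 Pa.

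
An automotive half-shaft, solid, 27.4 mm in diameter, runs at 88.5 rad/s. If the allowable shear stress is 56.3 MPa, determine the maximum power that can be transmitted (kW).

20.1 kW

J = πd⁴/32 = π(0.0274)⁴/32 = 5.534×10^-8 m⁴.
T_max = τ_allow·J/r = 5.63×10^7 × 5.534×10^-8 / 0.0137 = 227.4 N·m.
ω = 88.5 rad/s, so P_max = T_max·ω = 2.012×10^4 W.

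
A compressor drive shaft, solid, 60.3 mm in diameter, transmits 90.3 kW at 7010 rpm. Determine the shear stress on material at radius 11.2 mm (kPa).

1060 kPa

ω = 2π·7010/60 = 734.1 rad/s, so T = P/ω = 90.3×10³ / 734.1 = 123.0 N·m.
J = πd⁴/32 = π(0.0603)⁴/32 = 1.298×10^-6 m⁴.
Shear stress varies linearly with radius: τ = T·r/J = 123.0 × 0.0112 / 1.298×10^-6 = 1.061×10^6 Pa.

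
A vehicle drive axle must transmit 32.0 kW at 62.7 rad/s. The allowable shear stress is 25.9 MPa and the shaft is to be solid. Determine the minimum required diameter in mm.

46.5 mm

ω = 62.7 rad/s, so T = P/ω = 32.0×10³ / 62.70 = 510.4 N·m.
For a solid shaft τ_max = 16T/(πd³), so d = (16T/(π τ_allow))^(1/3) = (16·510.4/(π·2.59×10^7))^(1/3) = 0.04647 m.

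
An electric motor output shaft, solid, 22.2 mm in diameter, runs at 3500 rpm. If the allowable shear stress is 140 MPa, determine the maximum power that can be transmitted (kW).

J = πd⁴/32 = π(0.0222)⁴/32 = 2.385×10^-8 m⁴.
T_max = τ_allow·J/r = 1.40×10^8 × 2.385×10^-8 / 0.0111 = 300.8 N·m.
ω = 2π·3500/60 = 366.5 rad/s, so P_max = T_max·ω = 1.102×10^5 W.

110 kW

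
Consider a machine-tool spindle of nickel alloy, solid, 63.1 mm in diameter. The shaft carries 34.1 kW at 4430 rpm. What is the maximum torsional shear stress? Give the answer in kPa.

1490 kPa

ω = 2π·4430/60 = 463.9 rad/s, so T = P/ω = 34.1×10³ / 463.9 = 73.51 N·m.
J = πd⁴/32 = π(0.0631)⁴/32 = 1.556×10^-6 m⁴.
τ_max = T·r/J = 73.51 × 0.0316 / 1.556×10^-6 = 1.490×10^6 Pa.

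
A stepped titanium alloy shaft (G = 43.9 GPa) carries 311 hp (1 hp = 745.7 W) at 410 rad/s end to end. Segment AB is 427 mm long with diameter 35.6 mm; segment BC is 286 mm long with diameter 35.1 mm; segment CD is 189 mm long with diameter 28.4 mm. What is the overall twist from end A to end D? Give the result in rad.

0.0977 rad

ω = 410 rad/s, so T = P/ω = 311×745.7 / 410.0 = 565.6 N·m.
J_AB = π(0.0356)⁴/32 = 1.58×10^-7 m⁴; J_BC = π(0.0351)⁴/32 = 1.49×10^-7 m⁴; J_CD = π(0.0284)⁴/32 = 6.39×10^-8 m⁴.
θ = (T/G)·Σ L_i/J_i = (565.6/43.9×10⁹)·(0.427/1.58×10^-7 + 0.286/1.49×10^-7 + 0.189/6.39×10^-8) = 0.09775 rad.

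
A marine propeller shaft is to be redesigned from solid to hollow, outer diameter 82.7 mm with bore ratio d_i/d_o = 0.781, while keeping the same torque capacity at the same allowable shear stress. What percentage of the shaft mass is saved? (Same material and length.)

Equal τ_max and T ⇒ the solid shaft needs d_s³ = d_o³(1−k⁴), so d_s = 82.7·(1−0.781⁴)^(1/3) = 70.82 mm.
Area ratio A_h/A_s = d_o²(1−k²)/d_s² = (1−k²)/(1−k⁴)^(2/3) = 0.5319.
Mass saving = 1 − 0.5319 = 46.8 %.

46.8 %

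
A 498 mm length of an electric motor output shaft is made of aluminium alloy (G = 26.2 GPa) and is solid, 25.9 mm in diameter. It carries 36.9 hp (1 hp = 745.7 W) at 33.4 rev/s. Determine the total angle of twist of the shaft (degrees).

3.23°

ω = 2π·33.4 = 209.9 rad/s, so T = P/ω = 36.9×745.7 / 209.9 = 131.1 N·m.
J = πd⁴/32 = π(0.0259)⁴/32 = 4.418×10^-8 m⁴.
θ = T·L/(G·J) = 131.1 × 0.498 / (26.2×10⁹ × 4.418×10^-8) = 0.05641 rad.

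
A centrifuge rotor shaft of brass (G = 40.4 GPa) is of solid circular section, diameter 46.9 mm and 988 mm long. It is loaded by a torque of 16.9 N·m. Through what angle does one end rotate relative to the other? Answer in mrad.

0.870 mrad

J = πd⁴/32 = π(0.0469)⁴/32 = 4.750×10^-7 m⁴.
θ = T·L/(G·J) = 16.90 × 0.988 / (40.4×10⁹ × 4.750×10^-7) = 8.701×10^-4 rad.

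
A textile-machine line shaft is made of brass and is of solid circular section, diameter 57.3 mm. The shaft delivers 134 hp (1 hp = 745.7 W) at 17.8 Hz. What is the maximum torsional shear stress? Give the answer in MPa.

24.2 MPa

ω = 2π·17.8 = 111.8 rad/s, so T = P/ω = 134×745.7 / 111.8 = 893.4 N·m.
J = πd⁴/32 = π(0.0573)⁴/32 = 1.058×10^-6 m⁴.
τ_max = T·r/J = 893.4 × 0.0286 / 1.058×10^-6 = 2.419×10^7 Pa.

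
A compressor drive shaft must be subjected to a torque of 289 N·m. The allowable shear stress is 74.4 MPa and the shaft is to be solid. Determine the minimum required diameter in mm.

27.0 mm

For a solid shaft τ_max = 16T/(πd³), so d = (16T/(π τ_allow))^(1/3) = (16·289.0/(π·7.44×10^7))^(1/3) = 0.02705 m.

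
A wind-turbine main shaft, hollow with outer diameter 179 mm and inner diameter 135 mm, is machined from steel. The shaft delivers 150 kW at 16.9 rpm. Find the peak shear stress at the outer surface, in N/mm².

111 N/mm²

ω = 2π·16.9/60 = 1.770 rad/s, so T = P/ω = 150×10³ / 1.770 = 84760 N·m.
J = π(d_o⁴ − d_i⁴)/32 = π(0.179⁴ − 0.135⁴)/32 = 6.818×10^-5 m⁴.
τ_max = T·r/J = 84760 × 0.0895 / 6.818×10^-5 = 1.113×10^8 Pa.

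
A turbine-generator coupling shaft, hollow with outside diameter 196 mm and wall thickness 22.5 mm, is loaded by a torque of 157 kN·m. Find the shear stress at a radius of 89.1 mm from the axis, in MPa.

149 MPa

J = π(d_o⁴ − d_i⁴)/32 = π(0.196⁴ − 0.151⁴)/32 = 9.385×10^-5 m⁴.
Shear stress varies linearly with radius: τ = T·r/J = 157000 × 0.0891 / 9.385×10^-5 = 1.491×10^8 Pa.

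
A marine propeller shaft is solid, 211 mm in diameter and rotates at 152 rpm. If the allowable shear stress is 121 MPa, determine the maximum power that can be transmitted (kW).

3550 kW

J = πd⁴/32 = π(0.211)⁴/32 = 1.946×10^-4 m⁴.
T_max = τ_allow·J/r = 1.21×10^8 × 1.946×10^-4 / 0.105 = 223200 N·m.
ω = 2π·152/60 = 15.92 rad/s, so P_max = T_max·ω = 3.553×10^6 W.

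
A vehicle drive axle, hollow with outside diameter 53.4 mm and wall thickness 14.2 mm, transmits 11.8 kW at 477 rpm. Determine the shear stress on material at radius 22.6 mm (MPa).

ω = 2π·477/60 = 49.95 rad/s, so T = P/ω = 11.8×10³ / 49.95 = 236.2 N·m.
J = π(d_o⁴ − d_i⁴)/32 = π(0.0534⁴ − 0.0250⁴)/32 = 7.599×10^-7 m⁴.
Shear stress varies linearly with radius: τ = T·r/J = 236.2 × 0.0226 / 7.599×10^-7 = 7.025×10^6 Pa.

7.03 MPa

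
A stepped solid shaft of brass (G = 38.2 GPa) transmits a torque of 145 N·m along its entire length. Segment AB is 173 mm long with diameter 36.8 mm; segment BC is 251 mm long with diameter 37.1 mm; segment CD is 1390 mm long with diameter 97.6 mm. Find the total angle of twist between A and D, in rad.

0.00936 rad

J_AB = π(0.0368)⁴/32 = 1.80×10^-7 m⁴; J_BC = π(0.0371)⁴/32 = 1.86×10^-7 m⁴; J_CD = π(0.0976)⁴/32 = 8.91×10^-6 m⁴.
θ = (T/G)·Σ L_i/J_i = (145.0/38.2×10⁹)·(0.173/1.80×10^-7 + 0.251/1.86×10^-7 + 1.39/8.91×10^-6) = 9.362×10^-3 rad.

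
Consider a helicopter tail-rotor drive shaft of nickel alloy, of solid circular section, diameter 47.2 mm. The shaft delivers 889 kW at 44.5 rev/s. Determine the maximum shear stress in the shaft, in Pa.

ω = 2π·44.5 = 279.6 rad/s, so T = P/ω = 889×10³ / 279.6 = 3180 N·m.
J = πd⁴/32 = π(0.0472)⁴/32 = 4.873×10^-7 m⁴.
τ_max = T·r/J = 3180 × 0.0236 / 4.873×10^-7 = 1.540×10^8 Pa.

1.54e8 Pa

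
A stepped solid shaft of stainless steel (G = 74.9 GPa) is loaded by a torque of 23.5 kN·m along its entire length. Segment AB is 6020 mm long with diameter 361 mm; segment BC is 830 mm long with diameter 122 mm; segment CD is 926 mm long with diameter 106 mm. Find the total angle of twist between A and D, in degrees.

2.09°

J_AB = π(0.361)⁴/32 = 1.67×10^-3 m⁴; J_BC = π(0.122)⁴/32 = 2.17×10^-5 m⁴; J_CD = π(0.106)⁴/32 = 1.24×10^-5 m⁴.
θ = (T/G)·Σ L_i/J_i = (23500/74.9×10⁹)·(6.02/1.67×10^-3 + 0.830/2.17×10^-5 + 0.926/1.24×10^-5) = 0.03655 rad.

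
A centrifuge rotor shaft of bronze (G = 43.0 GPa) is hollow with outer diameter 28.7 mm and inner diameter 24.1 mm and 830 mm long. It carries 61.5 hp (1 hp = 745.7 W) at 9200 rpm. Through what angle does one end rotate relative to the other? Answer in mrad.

ω = 2π·9200/60 = 963.4 rad/s, so T = P/ω = 61.5×745.7 / 963.4 = 47.60 N·m.
J = π(d_o⁴ − d_i⁴)/32 = π(0.0287⁴ − 0.0241⁴)/32 = 3.349×10^-8 m⁴.
θ = T·L/(G·J) = 47.60 × 0.830 / (43.0×10⁹ × 3.349×10^-8) = 0.02744 rad.

27.4 mrad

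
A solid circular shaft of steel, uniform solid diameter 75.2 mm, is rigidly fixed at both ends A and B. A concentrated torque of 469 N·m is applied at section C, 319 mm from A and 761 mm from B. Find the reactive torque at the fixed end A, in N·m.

With uniform GJ and both ends fixed, compatibility θ_AC = θ_CB gives T_A·a = T_B·b, together with T_A + T_B = T₀.
T_A = T₀·b/(a+b) = 469.0·761/1080 = 330.5 N·m; T_B = 138.5 N·m.

330 N·m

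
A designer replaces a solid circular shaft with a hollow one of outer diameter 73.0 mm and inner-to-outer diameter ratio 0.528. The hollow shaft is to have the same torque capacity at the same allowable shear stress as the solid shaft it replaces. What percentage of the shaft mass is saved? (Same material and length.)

23.9 %

Equal τ_max and T ⇒ the solid shaft needs d_s³ = d_o³(1−k⁴), so d_s = 73.0·(1−0.528⁴)^(1/3) = 71.06 mm.
Area ratio A_h/A_s = d_o²(1−k²)/d_s² = (1−k²)/(1−k⁴)^(2/3) = 0.7612.
Mass saving = 1 − 0.7612 = 23.9 %.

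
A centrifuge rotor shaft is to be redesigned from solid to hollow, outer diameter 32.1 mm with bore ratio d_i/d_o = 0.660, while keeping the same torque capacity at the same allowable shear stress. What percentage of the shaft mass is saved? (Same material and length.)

35.1 %

Equal τ_max and T ⇒ the solid shaft needs d_s³ = d_o³(1−k⁴), so d_s = 32.1·(1−0.660⁴)^(1/3) = 29.93 mm.
Area ratio A_h/A_s = d_o²(1−k²)/d_s² = (1−k²)/(1−k⁴)^(2/3) = 0.6494.
Mass saving = 1 − 0.6494 = 35.1 %.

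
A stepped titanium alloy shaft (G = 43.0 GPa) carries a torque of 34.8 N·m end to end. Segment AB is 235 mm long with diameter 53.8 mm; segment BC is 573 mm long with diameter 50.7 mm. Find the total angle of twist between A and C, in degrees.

0.0542°

J_AB = π(0.0538)⁴/32 = 8.22×10^-7 m⁴; J_BC = π(0.0507)⁴/32 = 6.49×10^-7 m⁴.
θ = (T/G)·Σ L_i/J_i = (34.80/43.0×10⁹)·(0.235/8.22×10^-7 + 0.573/6.49×10^-7) = 9.461×10^-4 rad.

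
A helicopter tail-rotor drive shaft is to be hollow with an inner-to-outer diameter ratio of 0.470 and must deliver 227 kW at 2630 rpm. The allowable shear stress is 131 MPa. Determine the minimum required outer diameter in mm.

ω = 2π·2630/60 = 275.4 rad/s, so T = P/ω = 227×10³ / 275.4 = 824.2 N·m.
For a hollow shaft with d_i/d_o = 0.470: τ_max = 16T/(π d_o³ (1−k⁴)), so d_o = [16T/(π τ_allow (1−k⁴))]^(1/3) = [16·824.2/(π·1.31×10^8·0.9512)]^(1/3) = 0.03230 m.

32.3 mm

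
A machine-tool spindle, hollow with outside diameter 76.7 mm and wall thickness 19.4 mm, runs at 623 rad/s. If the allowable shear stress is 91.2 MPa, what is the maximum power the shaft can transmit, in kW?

4730 kW

J = π(d_o⁴ − d_i⁴)/32 = π(0.0767⁴ − 0.0379⁴)/32 = 3.195×10^-6 m⁴.
T_max = τ_allow·J/r = 9.12×10^7 × 3.195×10^-6 / 0.0384 = 7598 N·m.
ω = 623 rad/s, so P_max = T_max·ω = 4.734×10^6 W.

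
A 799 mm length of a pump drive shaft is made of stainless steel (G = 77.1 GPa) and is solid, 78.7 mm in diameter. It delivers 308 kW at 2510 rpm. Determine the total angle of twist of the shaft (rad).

0.00322 rad

ω = 2π·2510/60 = 262.8 rad/s, so T = P/ω = 308×10³ / 262.8 = 1172 N·m.
J = πd⁴/32 = π(0.0787)⁴/32 = 3.766×10^-6 m⁴.
θ = T·L/(G·J) = 1172 × 0.799 / (77.1×10⁹ × 3.766×10^-6) = 3.224×10^-3 rad.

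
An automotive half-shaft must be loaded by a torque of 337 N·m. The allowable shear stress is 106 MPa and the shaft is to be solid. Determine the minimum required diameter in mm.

For a solid shaft τ_max = 16T/(πd³), so d = (16T/(π τ_allow))^(1/3) = (16·337.0/(π·1.06×10^8))^(1/3) = 0.02530 m.

25.3 mm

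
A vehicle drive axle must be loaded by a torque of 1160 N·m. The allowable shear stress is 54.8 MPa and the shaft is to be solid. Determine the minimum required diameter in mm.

For a solid shaft τ_max = 16T/(πd³), so d = (16T/(π τ_allow))^(1/3) = (16·1160/(π·5.48×10^7))^(1/3) = 0.04759 m.

47.6 mm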